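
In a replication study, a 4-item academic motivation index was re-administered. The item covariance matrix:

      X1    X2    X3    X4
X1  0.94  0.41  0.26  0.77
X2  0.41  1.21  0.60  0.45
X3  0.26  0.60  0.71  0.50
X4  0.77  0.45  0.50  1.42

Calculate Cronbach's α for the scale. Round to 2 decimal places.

Cronbach's α = 0.78

Σσᵢ² = 0.94 + 1.21 + 0.71 + 1.42 = 4.28
Sum of the distinct covariances = 2.99
Var(T) = 4.28 + 2 × 2.99 = 10.26
α = (k/(k−1))·(1 − Σσᵢ²/Var(T)) = (4/3)·(1 − 4.28/10.26) = 0.78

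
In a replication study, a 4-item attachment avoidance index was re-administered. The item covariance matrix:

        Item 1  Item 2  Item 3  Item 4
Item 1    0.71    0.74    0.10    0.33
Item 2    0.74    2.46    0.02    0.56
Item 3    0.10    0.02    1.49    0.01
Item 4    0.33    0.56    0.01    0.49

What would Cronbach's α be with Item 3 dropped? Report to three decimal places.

Cronbach's α = 0.707

Remaining items: Item 1, Item 2, Item 4 (k = 3).
sum of item variances = 0.71 + 2.46 + 0.49 = 3.66
σ²_total = 3.66 + 2 × 1.63 = 6.92
α (item deleted) = (3/2)·(1 − 3.66/6.92) = 0.707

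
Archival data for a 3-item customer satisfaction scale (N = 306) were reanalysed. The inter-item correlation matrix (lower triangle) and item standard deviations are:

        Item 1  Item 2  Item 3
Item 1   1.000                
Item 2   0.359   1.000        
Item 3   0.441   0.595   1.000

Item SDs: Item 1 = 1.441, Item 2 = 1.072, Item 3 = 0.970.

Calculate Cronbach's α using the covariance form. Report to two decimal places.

Cronbach's α = 0.69

Σσ²ᵢ = 1.441² + 1.072² + 0.970² = 4.1666
Covariances σ_ij = r_ij · s_i · s_j:
  σ(Item 1,Item 2) = 0.359 × 1.441 × 1.072 = 0.5546
  σ(Item 1,Item 3) = 0.441 × 1.441 × 0.970 = 0.6164
  σ(Item 2,Item 3) = 0.595 × 1.072 × 0.970 = 0.6187
σ²_T = Σσ²ᵢ + 2·Σσ_ij = 4.1666 + 2 × 1.7897 = 7.7460
α = (3/2)·(1 − 4.1666/7.7460) = 0.69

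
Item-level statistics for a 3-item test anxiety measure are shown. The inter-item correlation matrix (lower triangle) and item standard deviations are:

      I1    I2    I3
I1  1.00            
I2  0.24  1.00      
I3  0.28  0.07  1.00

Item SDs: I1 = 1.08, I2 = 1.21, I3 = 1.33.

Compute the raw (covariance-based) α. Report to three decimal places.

Σσ²ᵢ = 1.08² + 1.21² + 1.33² = 4.3994
Covariances σ_ij = r_ij · s_i · s_j:
  σ(I1,I2) = 0.24 × 1.08 × 1.21 = 0.3136
  σ(I1,I3) = 0.28 × 1.08 × 1.33 = 0.4022
  σ(I2,I3) = 0.07 × 1.21 × 1.33 = 0.1127
σ²_T = Σσ²ᵢ + 2·Σσ_ij = 4.3994 + 2 × 0.8285 = 6.0564
α = (3/2)·(1 − 4.3994/6.0564) = 0.410

α = 0.410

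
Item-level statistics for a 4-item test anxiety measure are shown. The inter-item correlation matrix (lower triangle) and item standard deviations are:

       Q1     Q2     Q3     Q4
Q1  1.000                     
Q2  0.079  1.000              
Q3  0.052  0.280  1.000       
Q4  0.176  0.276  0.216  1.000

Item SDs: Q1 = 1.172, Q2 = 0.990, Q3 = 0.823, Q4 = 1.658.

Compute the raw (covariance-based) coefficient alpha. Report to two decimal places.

Σσ²ᵢ = 1.172² + 0.990² + 0.823² + 1.658² = 5.7800
Covariances σ_ij = r_ij · s_i · s_j:
  σ(Q1,Q2) = 0.079 × 1.172 × 0.990 = 0.0917
  σ(Q1,Q3) = 0.052 × 1.172 × 0.823 = 0.0502
  σ(Q1,Q4) = 0.176 × 1.172 × 1.658 = 0.3420
  σ(Q2,Q3) = 0.280 × 0.990 × 0.823 = 0.2281
  σ(Q2,Q4) = 0.276 × 0.990 × 1.658 = 0.4530
  σ(Q3,Q4) = 0.216 × 0.823 × 1.658 = 0.2947
σ²_T = Σσ²ᵢ + 2·Σσ_ij = 5.7800 + 2 × 1.4597 = 8.6994
α = (4/3)·(1 − 5.7800/8.6994) = 0.45

α = 0.45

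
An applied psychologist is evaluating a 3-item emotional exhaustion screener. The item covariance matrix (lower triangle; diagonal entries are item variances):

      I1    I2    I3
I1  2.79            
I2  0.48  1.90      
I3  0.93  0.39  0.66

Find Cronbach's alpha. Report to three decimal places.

Σσᵢ² = 2.79 + 1.90 + 0.66 = 5.35
Sum of the distinct covariances = 1.80
σ²_total = 5.35 + 2 × 1.80 = 8.95
α = (k/(k−1))·(1 − Σσᵢ²/σ²_total) = (3/2)·(1 − 5.35/8.95) = 0.603

Cronbach's alpha = 0.603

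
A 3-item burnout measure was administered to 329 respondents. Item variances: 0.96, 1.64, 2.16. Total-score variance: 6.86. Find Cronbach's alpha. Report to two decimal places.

sum of item variances = 0.96 + 1.64 + 2.16 = 4.76
α = (k/(k−1))·(1 − sum of item variances/Var(T)) = (3/2)·(1 − 4.76/6.86) = 0.46

α = 0.46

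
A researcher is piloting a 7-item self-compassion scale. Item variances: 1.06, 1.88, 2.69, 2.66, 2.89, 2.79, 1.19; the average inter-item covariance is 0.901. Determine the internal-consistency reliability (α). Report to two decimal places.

Σσᵢ² = 1.06 + 1.88 + 2.69 + 2.66 + 2.89 + 2.79 + 1.19 = 15.16
Sum of the 21 distinct covariances = 21 × 0.901 = 18.921
total variance = Σσᵢ² + 2·Σcov = 15.16 + 2 × 18.921 = 53.002
α = (7/6)·(1 − 15.16/53.002) = 0.83

α = 0.83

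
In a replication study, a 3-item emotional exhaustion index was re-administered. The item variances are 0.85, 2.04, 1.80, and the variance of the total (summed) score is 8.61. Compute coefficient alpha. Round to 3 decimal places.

coefficient alpha = 0.683

Σσᵢ² = 0.85 + 2.04 + 1.80 = 4.69
α = (k/(k−1))·(1 − Σσᵢ²/total variance) = (3/2)·(1 − 4.69/8.61) = 0.683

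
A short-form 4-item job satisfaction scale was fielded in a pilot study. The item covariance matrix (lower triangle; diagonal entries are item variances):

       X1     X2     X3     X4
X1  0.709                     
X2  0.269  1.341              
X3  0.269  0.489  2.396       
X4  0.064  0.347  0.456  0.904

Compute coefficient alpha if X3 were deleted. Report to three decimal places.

coefficient alpha = 0.473

Remaining items: X1, X2, X4 (k = 3).
Σσ²ᵢ = 0.709 + 1.341 + 0.904 = 2.954
σ²_total = 2.954 + 2 × 0.680 = 4.314
α (item deleted) = (3/2)·(1 − 2.954/4.314) = 0.473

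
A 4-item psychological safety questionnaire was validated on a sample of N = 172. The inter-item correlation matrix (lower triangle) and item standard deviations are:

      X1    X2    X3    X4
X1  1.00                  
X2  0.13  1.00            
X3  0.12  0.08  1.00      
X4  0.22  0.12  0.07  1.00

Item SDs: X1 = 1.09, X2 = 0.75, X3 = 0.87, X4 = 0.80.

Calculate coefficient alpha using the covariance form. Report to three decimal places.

Σσ²ᵢ = 1.09² + 0.75² + 0.87² + 0.80² = 3.1475
Covariances σ_ij = r_ij · s_i · s_j:
  σ(X1,X2) = 0.13 × 1.09 × 0.75 = 0.1063
  σ(X1,X3) = 0.12 × 1.09 × 0.87 = 0.1138
  σ(X1,X4) = 0.22 × 1.09 × 0.80 = 0.1918
  σ(X2,X3) = 0.08 × 0.75 × 0.87 = 0.0522
  σ(X2,X4) = 0.12 × 0.75 × 0.80 = 0.0720
  σ(X3,X4) = 0.07 × 0.87 × 0.80 = 0.0487
σ²_T = Σσ²ᵢ + 2·Σσ_ij = 3.1475 + 2 × 0.5848 = 4.3171
α = (4/3)·(1 − 3.1475/4.3171) = 0.361

α = 0.361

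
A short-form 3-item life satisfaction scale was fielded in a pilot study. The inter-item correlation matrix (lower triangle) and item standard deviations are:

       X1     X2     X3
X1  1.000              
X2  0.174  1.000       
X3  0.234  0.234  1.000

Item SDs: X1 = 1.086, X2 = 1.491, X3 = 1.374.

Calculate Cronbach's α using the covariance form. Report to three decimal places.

Cronbach's α = 0.443

Σσ²ᵢ = 1.086² + 1.491² + 1.374² = 5.2904
Covariances σ_ij = r_ij · s_i · s_j:
  σ(X1,X2) = 0.174 × 1.086 × 1.491 = 0.2817
  σ(X1,X3) = 0.234 × 1.086 × 1.374 = 0.3492
  σ(X2,X3) = 0.234 × 1.491 × 1.374 = 0.4794
σ²_T = Σσ²ᵢ + 2·Σσ_ij = 5.2904 + 2 × 1.1103 = 7.5110
α = (3/2)·(1 − 5.2904/7.5110) = 0.443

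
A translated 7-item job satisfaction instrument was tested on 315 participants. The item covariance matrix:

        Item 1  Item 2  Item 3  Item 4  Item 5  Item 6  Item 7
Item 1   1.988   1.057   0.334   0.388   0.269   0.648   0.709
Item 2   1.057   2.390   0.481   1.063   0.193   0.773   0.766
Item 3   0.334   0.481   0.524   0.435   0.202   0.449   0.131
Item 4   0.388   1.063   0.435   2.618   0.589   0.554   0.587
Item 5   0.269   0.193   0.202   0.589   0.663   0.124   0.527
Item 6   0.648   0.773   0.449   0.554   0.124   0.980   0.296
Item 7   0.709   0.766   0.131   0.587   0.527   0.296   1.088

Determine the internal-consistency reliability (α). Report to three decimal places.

Σσ²ᵢ = 1.988 + 2.390 + 0.524 + 2.618 + 0.663 + 0.980 + 1.088 = 10.251
Sum of off-diagonal covariances = 10.575
Var(T) = 10.251 + 2 × 10.575 = 31.401
α = (k/(k−1))·(1 − Σσ²ᵢ/Var(T)) = (7/6)·(1 − 10.251/31.401) = 0.786

α = 0.786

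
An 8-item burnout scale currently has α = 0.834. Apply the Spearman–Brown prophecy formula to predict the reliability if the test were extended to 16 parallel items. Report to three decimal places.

Length factor m = 16/8 = 2.0000
α' = m·α / (1 + (m−1)·α)
   = 16/8 × 0.834 / (1 + (16/8 − 1) × 0.834)
   = 1.6680 / 1.8340 = 0.909

predicted reliability = 0.909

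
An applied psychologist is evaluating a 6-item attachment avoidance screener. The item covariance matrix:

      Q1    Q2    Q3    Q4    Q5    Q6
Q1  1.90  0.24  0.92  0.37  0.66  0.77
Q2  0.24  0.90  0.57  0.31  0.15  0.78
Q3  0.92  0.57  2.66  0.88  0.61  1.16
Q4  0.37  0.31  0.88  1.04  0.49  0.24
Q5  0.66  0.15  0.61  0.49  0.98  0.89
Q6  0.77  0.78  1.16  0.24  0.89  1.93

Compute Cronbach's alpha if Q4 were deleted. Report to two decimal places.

Remaining items: Q1, Q2, Q3, Q5, Q6 (k = 5).
Σσ²ᵢ = 1.90 + 0.90 + 2.66 + 0.98 + 1.93 = 8.37
σ²_total = 8.37 + 2 × 6.75 = 21.87
α (item deleted) = (5/4)·(1 − 8.37/21.87) = 0.77

Cronbach's alpha = 0.77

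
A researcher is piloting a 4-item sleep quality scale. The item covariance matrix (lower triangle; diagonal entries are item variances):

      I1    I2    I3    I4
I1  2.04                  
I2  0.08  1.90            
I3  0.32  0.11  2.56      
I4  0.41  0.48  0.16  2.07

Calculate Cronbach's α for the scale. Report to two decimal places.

α = 0.36

sum of item variances = 2.04 + 1.90 + 2.56 + 2.07 = 8.57
Σ_{i<j} σ_ij = 1.56
Var(T) = 8.57 + 2 × 1.56 = 11.69
α = (k/(k−1))·(1 − sum of item variances/Var(T)) = (4/3)·(1 − 8.57/11.69) = 0.36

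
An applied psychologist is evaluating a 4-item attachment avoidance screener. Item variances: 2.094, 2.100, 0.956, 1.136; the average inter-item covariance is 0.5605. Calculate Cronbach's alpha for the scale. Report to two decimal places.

Cronbach's alpha = 0.69

ΣVar(i) = 2.094 + 2.100 + 0.956 + 1.136 = 6.286
Sum of the 6 distinct covariances = 6 × 0.5605 = 3.3630
Var(T) = ΣVar(i) + 2·Σcov = 6.286 + 2 × 3.3630 = 13.0120
α = (4/3)·(1 − 6.286/13.0120) = 0.69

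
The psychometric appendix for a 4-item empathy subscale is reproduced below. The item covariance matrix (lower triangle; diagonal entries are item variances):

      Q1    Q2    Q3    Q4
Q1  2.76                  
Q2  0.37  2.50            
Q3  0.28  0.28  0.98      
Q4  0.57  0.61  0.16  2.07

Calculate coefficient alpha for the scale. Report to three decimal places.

α = 0.471

sum of item variances = 2.76 + 2.50 + 0.98 + 2.07 = 8.31
Sum of the distinct covariances = 2.27
σ²_T = 8.31 + 2 × 2.27 = 12.85
α = (k/(k−1))·(1 − sum of item variances/σ²_T) = (4/3)·(1 − 8.31/12.85) = 0.471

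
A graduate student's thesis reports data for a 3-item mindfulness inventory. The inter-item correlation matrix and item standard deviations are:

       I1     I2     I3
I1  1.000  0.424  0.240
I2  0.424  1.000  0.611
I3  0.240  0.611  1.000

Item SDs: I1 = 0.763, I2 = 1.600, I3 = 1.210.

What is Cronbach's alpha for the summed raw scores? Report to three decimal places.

Cronbach's alpha = 0.682

Σσ²ᵢ = 0.763² + 1.600² + 1.210² = 4.6063
Covariances σ_ij = r_ij · s_i · s_j:
  σ(I1,I2) = 0.424 × 0.763 × 1.600 = 0.5176
  σ(I1,I3) = 0.240 × 0.763 × 1.210 = 0.2216
  σ(I2,I3) = 0.611 × 1.600 × 1.210 = 1.1829
σ²_T = Σσ²ᵢ + 2·Σσ_ij = 4.6063 + 2 × 1.9221 = 8.4505
α = (3/2)·(1 − 4.6063/8.4505) = 0.682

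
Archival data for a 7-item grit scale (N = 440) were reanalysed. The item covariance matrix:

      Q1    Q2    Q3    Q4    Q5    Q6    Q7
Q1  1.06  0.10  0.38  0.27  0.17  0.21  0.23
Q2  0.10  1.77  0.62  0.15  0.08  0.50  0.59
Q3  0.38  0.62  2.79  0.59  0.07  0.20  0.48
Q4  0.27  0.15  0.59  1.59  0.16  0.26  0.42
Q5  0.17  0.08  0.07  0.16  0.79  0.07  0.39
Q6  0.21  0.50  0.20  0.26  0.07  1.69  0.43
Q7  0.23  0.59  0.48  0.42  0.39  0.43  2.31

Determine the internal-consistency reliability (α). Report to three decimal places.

sum of item variances = 1.06 + 1.77 + 2.79 + 1.59 + 0.79 + 1.69 + 2.31 = 12.00
Σ_{i<j} σ_ij = 6.37
Var(T) = 12.00 + 2 × 6.37 = 24.74
α = (k/(k−1))·(1 − sum of item variances/Var(T)) = (7/6)·(1 − 12.00/24.74) = 0.601

α = 0.601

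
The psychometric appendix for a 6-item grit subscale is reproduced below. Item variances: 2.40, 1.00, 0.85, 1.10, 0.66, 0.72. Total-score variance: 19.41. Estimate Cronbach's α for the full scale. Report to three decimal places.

Cronbach's α = 0.784

sum of item variances = 2.40 + 1.00 + 0.85 + 1.10 + 0.66 + 0.72 = 6.73
α = (k/(k−1))·(1 − sum of item variances/σ²_total) = (6/5)·(1 − 6.73/19.41) = 0.784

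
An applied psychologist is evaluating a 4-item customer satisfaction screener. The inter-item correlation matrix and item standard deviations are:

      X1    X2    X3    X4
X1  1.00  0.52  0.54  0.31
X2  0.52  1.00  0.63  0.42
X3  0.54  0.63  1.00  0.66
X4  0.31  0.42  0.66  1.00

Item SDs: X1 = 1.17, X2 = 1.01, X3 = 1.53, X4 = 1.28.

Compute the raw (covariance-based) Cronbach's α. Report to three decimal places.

Σσ²ᵢ = 1.17² + 1.01² + 1.53² + 1.28² = 6.3683
Covariances σ_ij = r_ij · s_i · s_j:
  σ(X1,X2) = 0.52 × 1.17 × 1.01 = 0.6145
  σ(X1,X3) = 0.54 × 1.17 × 1.53 = 0.9667
  σ(X1,X4) = 0.31 × 1.17 × 1.28 = 0.4643
  σ(X2,X3) = 0.63 × 1.01 × 1.53 = 0.9735
  σ(X2,X4) = 0.42 × 1.01 × 1.28 = 0.5430
  σ(X3,X4) = 0.66 × 1.53 × 1.28 = 1.2925
σ²_T = Σσ²ᵢ + 2·Σσ_ij = 6.3683 + 2 × 4.8545 = 16.0773
α = (4/3)·(1 − 6.3683/16.0773) = 0.805

α = 0.805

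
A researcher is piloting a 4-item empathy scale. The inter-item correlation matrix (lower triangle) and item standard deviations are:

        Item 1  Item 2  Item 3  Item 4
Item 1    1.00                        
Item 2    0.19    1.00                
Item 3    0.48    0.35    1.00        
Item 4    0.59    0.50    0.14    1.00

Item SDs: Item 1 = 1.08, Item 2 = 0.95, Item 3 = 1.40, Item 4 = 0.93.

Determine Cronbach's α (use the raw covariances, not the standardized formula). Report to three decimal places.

Cronbach's α = 0.687

Σσ²ᵢ = 1.08² + 0.95² + 1.40² + 0.93² = 4.8938
Covariances σ_ij = r_ij · s_i · s_j:
  σ(Item 1,Item 2) = 0.19 × 1.08 × 0.95 = 0.1949
  σ(Item 1,Item 3) = 0.48 × 1.08 × 1.40 = 0.7258
  σ(Item 1,Item 4) = 0.59 × 1.08 × 0.93 = 0.5926
  σ(Item 2,Item 3) = 0.35 × 0.95 × 1.40 = 0.4655
  σ(Item 2,Item 4) = 0.50 × 0.95 × 0.93 = 0.4417
  σ(Item 3,Item 4) = 0.14 × 1.40 × 0.93 = 0.1823
σ²_T = Σσ²ᵢ + 2·Σσ_ij = 4.8938 + 2 × 2.6028 = 10.0994
α = (4/3)·(1 − 4.8938/10.0994) = 0.687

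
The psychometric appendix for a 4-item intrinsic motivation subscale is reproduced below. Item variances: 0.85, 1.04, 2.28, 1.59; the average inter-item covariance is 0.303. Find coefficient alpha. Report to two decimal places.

coefficient alpha = 0.52

ΣVar(i) = 0.85 + 1.04 + 2.28 + 1.59 = 5.76
Sum of the 6 distinct covariances = 6 × 0.303 = 1.818
total variance = ΣVar(i) + 2·Σcov = 5.76 + 2 × 1.818 = 9.396
α = (4/3)·(1 − 5.76/9.396) = 0.52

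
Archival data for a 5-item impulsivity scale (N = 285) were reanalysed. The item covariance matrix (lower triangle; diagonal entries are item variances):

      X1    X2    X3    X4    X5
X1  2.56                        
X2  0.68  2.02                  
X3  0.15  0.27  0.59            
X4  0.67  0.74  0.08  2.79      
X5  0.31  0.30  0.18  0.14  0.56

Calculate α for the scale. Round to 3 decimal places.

Σσᵢ² = 2.56 + 2.02 + 0.59 + 2.79 + 0.56 = 8.52
Sum of off-diagonal covariances = 3.52
σ²_T = 8.52 + 2 × 3.52 = 15.56
α = (k/(k−1))·(1 − Σσᵢ²/σ²_T) = (5/4)·(1 − 8.52/15.56) = 0.566

α = 0.566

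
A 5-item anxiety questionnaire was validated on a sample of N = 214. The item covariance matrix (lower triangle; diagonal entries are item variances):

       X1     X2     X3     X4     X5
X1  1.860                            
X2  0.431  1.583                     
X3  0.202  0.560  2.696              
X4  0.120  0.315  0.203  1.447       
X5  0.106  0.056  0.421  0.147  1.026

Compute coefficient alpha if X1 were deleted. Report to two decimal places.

coefficient alpha = 0.45

Remaining items: X2, X3, X4, X5 (k = 4).
Σσ²ᵢ = 1.583 + 2.696 + 1.447 + 1.026 = 6.752
σ²_total = 6.752 + 2 × 1.702 = 10.156
α (item deleted) = (4/3)·(1 − 6.752/10.156) = 0.45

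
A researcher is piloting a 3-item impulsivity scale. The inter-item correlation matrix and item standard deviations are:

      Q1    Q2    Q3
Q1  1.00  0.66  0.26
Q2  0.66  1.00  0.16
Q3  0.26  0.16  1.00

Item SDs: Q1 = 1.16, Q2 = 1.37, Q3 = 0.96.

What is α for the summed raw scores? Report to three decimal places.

Σσ²ᵢ = 1.16² + 1.37² + 0.96² = 4.1441
Covariances σ_ij = r_ij · s_i · s_j:
  σ(Q1,Q2) = 0.66 × 1.16 × 1.37 = 1.0489
  σ(Q1,Q3) = 0.26 × 1.16 × 0.96 = 0.2895
  σ(Q2,Q3) = 0.16 × 1.37 × 0.96 = 0.2104
σ²_T = Σσ²ᵢ + 2·Σσ_ij = 4.1441 + 2 × 1.5488 = 7.2417
α = (3/2)·(1 − 4.1441/7.2417) = 0.642

α = 0.642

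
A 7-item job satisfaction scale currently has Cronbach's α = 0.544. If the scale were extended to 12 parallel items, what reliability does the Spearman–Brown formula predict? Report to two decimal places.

Length factor m = 12/7 = 1.7143
α' = m·α / (1 + (m−1)·α)
   = 12/7 × 0.544 / (1 + (12/7 − 1) × 0.544)
   = 0.9326 / 1.3886 = 0.67

predicted reliability = 0.67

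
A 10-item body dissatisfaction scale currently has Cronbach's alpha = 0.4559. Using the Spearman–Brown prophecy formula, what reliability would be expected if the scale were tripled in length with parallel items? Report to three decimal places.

predicted reliability = 0.715

Length factor m = 3
α' = m·α / (1 + (m−1)·α)
   = 3 × 0.4559 / (1 + (3 − 1) × 0.4559)
   = 1.3677 / 1.9118 = 0.715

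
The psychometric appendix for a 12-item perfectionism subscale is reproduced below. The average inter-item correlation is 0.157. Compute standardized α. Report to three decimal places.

α = 0.691

Standardized α = k·r̄ / (1 + (k−1)·r̄) = 12 × 0.157 / (1 + 11 × 0.157)
  = 1.8840 / 2.7270 = 0.691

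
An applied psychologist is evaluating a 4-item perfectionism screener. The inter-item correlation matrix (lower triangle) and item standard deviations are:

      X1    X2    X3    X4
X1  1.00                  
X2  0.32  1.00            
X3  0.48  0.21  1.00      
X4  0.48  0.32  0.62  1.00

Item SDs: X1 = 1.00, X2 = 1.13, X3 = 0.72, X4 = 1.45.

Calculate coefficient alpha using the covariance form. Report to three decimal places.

Σσ²ᵢ = 1.00² + 1.13² + 0.72² + 1.45² = 4.8978
Covariances σ_ij = r_ij · s_i · s_j:
  σ(X1,X2) = 0.32 × 1.00 × 1.13 = 0.3616
  σ(X1,X3) = 0.48 × 1.00 × 0.72 = 0.3456
  σ(X1,X4) = 0.48 × 1.00 × 1.45 = 0.6960
  σ(X2,X3) = 0.21 × 1.13 × 0.72 = 0.1709
  σ(X2,X4) = 0.32 × 1.13 × 1.45 = 0.5243
  σ(X3,X4) = 0.62 × 0.72 × 1.45 = 0.6473
σ²_T = Σσ²ᵢ + 2·Σσ_ij = 4.8978 + 2 × 2.7457 = 10.3892
α = (4/3)·(1 − 4.8978/10.3892) = 0.705

coefficient alpha = 0.705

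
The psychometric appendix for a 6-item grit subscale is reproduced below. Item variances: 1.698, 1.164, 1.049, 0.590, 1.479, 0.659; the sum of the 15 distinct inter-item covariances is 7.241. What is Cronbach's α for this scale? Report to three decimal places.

ΣVar(i) = 1.698 + 1.164 + 1.049 + 0.590 + 1.479 + 0.659 = 6.639
Sum of distinct covariances = 7.241
σ²_T = ΣVar(i) + 2·Σcov = 6.639 + 2 × 7.241 = 21.121
α = (6/5)·(1 − 6.639/21.121) = 0.823

Cronbach's α = 0.823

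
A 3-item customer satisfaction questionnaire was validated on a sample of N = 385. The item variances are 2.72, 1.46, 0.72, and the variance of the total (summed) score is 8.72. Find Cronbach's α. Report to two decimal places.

Cronbach's α = 0.66

Σσᵢ² = 2.72 + 1.46 + 0.72 = 4.90
α = (k/(k−1))·(1 − Σσᵢ²/σ²_T) = (3/2)·(1 − 4.90/8.72) = 0.66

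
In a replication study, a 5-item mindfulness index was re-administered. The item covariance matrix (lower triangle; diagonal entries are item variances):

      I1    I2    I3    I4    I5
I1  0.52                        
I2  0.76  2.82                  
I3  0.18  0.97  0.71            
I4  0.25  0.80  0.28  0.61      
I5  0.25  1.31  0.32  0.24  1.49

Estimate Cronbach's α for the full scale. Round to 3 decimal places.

Cronbach's α = 0.794

sum of item variances = 0.52 + 2.82 + 0.71 + 0.61 + 1.49 = 6.15
Sum of the distinct covariances = 5.36
σ²_T = 6.15 + 2 × 5.36 = 16.87
α = (k/(k−1))·(1 − sum of item variances/σ²_T) = (5/4)·(1 − 6.15/16.87) = 0.794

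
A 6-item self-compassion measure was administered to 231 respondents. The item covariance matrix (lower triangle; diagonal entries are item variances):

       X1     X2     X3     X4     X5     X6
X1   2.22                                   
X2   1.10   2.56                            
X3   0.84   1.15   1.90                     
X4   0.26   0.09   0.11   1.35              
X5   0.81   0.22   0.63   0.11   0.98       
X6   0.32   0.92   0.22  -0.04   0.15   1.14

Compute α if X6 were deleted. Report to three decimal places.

Remaining items: X1, X2, X3, X4, X5 (k = 5).
Σσ²ᵢ = 2.22 + 2.56 + 1.90 + 1.35 + 0.98 = 9.01
Var(T) = 9.01 + 2 × 5.32 = 19.65
α (item deleted) = (5/4)·(1 − 9.01/19.65) = 0.677

α = 0.677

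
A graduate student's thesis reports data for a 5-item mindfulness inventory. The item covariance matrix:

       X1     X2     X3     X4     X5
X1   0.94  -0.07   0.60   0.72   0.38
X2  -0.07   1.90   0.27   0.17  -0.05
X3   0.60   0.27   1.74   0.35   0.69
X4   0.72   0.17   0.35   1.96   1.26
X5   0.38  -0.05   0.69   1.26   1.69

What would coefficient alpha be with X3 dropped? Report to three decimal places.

α = 0.568

Remaining items: X1, X2, X4, X5 (k = 4).
ΣVar(i) = 0.94 + 1.90 + 1.96 + 1.69 = 6.49
σ²_total = 6.49 + 2 × 2.41 = 11.31
α (item deleted) = (4/3)·(1 − 6.49/11.31) = 0.568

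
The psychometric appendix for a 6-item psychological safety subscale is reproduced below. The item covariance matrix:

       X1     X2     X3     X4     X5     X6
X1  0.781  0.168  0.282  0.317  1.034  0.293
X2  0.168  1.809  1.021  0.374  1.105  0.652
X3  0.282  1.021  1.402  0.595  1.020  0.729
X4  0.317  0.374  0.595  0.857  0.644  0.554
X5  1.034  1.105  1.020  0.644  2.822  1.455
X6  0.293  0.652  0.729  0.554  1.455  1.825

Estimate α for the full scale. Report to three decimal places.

α = 0.820

Σσ²ᵢ = 0.781 + 1.809 + 1.402 + 0.857 + 2.822 + 1.825 = 9.496
Sum of the distinct covariances = 10.243
total variance = 9.496 + 2 × 10.243 = 29.982
α = (k/(k−1))·(1 − Σσ²ᵢ/total variance) = (6/5)·(1 − 9.496/29.982) = 0.820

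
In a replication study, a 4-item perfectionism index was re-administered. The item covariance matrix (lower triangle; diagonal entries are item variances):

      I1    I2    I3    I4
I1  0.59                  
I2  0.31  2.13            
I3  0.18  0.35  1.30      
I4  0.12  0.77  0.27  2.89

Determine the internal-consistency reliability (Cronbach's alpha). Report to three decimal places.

α = 0.489

ΣVar(i) = 0.59 + 2.13 + 1.30 + 2.89 = 6.91
Σ_{i<j} σ_ij = 2.00
Var(T) = 6.91 + 2 × 2.00 = 10.91
α = (k/(k−1))·(1 − ΣVar(i)/Var(T)) = (4/3)·(1 − 6.91/10.91) = 0.489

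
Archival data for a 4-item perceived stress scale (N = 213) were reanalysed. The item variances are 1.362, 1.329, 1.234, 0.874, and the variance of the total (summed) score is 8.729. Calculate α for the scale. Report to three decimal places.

α = 0.600

Σσ²ᵢ = 1.362 + 1.329 + 1.234 + 0.874 = 4.799
α = (k/(k−1))·(1 − Σσ²ᵢ/σ²_T) = (4/3)·(1 − 4.799/8.729) = 0.600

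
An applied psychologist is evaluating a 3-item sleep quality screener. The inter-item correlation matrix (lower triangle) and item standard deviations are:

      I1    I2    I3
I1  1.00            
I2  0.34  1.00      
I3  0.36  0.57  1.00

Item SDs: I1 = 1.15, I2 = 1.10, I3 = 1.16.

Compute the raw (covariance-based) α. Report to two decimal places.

α = 0.69

Σσ²ᵢ = 1.15² + 1.10² + 1.16² = 3.8781
Covariances σ_ij = r_ij · s_i · s_j:
  σ(I1,I2) = 0.34 × 1.15 × 1.10 = 0.4301
  σ(I1,I3) = 0.36 × 1.15 × 1.16 = 0.4802
  σ(I2,I3) = 0.57 × 1.10 × 1.16 = 0.7273
σ²_T = Σσ²ᵢ + 2·Σσ_ij = 3.8781 + 2 × 1.6376 = 7.1533
α = (3/2)·(1 − 3.8781/7.1533) = 0.69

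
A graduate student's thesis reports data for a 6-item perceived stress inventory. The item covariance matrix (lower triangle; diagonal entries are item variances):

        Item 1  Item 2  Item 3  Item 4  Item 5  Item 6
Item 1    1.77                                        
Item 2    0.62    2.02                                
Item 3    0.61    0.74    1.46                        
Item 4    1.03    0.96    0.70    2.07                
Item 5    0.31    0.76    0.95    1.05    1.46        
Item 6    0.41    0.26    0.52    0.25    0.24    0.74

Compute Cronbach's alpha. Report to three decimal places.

α = 0.797

ΣVar(i) = 1.77 + 2.02 + 1.46 + 2.07 + 1.46 + 0.74 = 9.52
Sum of off-diagonal covariances = 9.41
σ²_T = 9.52 + 2 × 9.41 = 28.34
α = (k/(k−1))·(1 − ΣVar(i)/σ²_T) = (6/5)·(1 − 9.52/28.34) = 0.797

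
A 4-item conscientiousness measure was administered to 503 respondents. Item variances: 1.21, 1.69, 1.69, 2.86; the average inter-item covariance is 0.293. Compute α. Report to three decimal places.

α = 0.428

sum of item variances = 1.21 + 1.69 + 1.69 + 2.86 = 7.45
Sum of the 6 distinct covariances = 6 × 0.293 = 1.758
σ²_T = sum of item variances + 2·Σcov = 7.45 + 2 × 1.758 = 10.966
α = (4/3)·(1 − 7.45/10.966) = 0.428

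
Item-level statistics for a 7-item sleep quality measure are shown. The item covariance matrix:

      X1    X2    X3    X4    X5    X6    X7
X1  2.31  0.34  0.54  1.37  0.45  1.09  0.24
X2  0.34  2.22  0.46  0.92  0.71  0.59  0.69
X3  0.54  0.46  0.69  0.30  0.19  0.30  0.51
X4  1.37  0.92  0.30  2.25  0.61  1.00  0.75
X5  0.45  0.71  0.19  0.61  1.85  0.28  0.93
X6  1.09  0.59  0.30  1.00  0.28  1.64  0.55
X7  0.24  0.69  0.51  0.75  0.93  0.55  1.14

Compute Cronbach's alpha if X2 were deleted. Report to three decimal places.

Remaining items: X1, X3, X4, X5, X6, X7 (k = 6).
Σσ²ᵢ = 2.31 + 0.69 + 2.25 + 1.85 + 1.64 + 1.14 = 9.88
σ²_T = 9.88 + 2 × 9.11 = 28.10
α (item deleted) = (6/5)·(1 − 9.88/28.10) = 0.778

Cronbach's alpha = 0.778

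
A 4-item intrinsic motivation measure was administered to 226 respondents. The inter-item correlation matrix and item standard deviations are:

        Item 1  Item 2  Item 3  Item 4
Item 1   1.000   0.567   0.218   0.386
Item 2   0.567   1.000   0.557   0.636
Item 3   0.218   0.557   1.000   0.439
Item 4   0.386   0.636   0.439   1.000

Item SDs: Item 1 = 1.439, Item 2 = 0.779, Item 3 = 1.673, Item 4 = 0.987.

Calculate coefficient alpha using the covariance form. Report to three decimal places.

α = 0.708

Σσ²ᵢ = 1.439² + 0.779² + 1.673² + 0.987² = 6.4507
Covariances σ_ij = r_ij · s_i · s_j:
  σ(Item 1,Item 2) = 0.567 × 1.439 × 0.779 = 0.6356
  σ(Item 1,Item 3) = 0.218 × 1.439 × 1.673 = 0.5248
  σ(Item 1,Item 4) = 0.386 × 1.439 × 0.987 = 0.5482
  σ(Item 2,Item 3) = 0.557 × 0.779 × 1.673 = 0.7259
  σ(Item 2,Item 4) = 0.636 × 0.779 × 0.987 = 0.4890
  σ(Item 3,Item 4) = 0.439 × 1.673 × 0.987 = 0.7249
σ²_T = Σσ²ᵢ + 2·Σσ_ij = 6.4507 + 2 × 3.6484 = 13.7475
α = (4/3)·(1 − 6.4507/13.7475) = 0.708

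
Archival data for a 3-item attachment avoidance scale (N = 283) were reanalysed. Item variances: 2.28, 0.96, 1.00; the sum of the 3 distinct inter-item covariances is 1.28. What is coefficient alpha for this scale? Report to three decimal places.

coefficient alpha = 0.565

Σσ²ᵢ = 2.28 + 0.96 + 1.00 = 4.24
Sum of distinct covariances = 1.28
Var(T) = Σσ²ᵢ + 2·Σcov = 4.24 + 2 × 1.28 = 6.80
α = (3/2)·(1 − 4.24/6.80) = 0.565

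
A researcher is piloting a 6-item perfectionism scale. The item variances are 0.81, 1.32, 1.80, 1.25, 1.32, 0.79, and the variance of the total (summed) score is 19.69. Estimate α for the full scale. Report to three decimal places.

Σσ²ᵢ = 0.81 + 1.32 + 1.80 + 1.25 + 1.32 + 0.79 = 7.29
α = (k/(k−1))·(1 − Σσ²ᵢ/Var(T)) = (6/5)·(1 − 7.29/19.69) = 0.756

α = 0.756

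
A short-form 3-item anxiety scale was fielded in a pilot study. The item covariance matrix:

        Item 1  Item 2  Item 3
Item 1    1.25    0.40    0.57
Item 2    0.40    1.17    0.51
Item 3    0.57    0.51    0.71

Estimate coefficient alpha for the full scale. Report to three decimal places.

coefficient alpha = 0.729

Σσ²ᵢ = 1.25 + 1.17 + 0.71 = 3.13
Σ_{i<j} σ_ij = 1.48
σ²_T = 3.13 + 2 × 1.48 = 6.09
α = (k/(k−1))·(1 − Σσ²ᵢ/σ²_T) = (3/2)·(1 − 3.13/6.09) = 0.729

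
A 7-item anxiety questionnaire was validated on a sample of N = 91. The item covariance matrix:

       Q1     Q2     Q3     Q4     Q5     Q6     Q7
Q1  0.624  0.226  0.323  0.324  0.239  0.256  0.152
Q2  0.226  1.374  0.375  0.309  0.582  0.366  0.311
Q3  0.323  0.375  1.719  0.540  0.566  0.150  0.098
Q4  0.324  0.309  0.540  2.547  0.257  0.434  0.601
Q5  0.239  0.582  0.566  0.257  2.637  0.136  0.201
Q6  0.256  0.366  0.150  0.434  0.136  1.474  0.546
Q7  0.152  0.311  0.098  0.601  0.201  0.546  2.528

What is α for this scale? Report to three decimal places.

α = 0.607

ΣVar(i) = 0.624 + 1.374 + 1.719 + 2.547 + 2.637 + 1.474 + 2.528 = 12.903
Sum of the distinct covariances = 6.992
total variance = 12.903 + 2 × 6.992 = 26.887
α = (k/(k−1))·(1 − ΣVar(i)/total variance) = (7/6)·(1 − 12.903/26.887) = 0.607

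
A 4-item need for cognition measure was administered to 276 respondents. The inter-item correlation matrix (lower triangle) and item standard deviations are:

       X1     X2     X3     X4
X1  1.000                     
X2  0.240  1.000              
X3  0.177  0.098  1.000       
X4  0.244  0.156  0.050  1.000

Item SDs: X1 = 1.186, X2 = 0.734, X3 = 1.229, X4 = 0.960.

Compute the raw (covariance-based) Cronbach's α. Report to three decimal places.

α = 0.419

Σσ²ᵢ = 1.186² + 0.734² + 1.229² + 0.960² = 4.3774
Covariances σ_ij = r_ij · s_i · s_j:
  σ(X1,X2) = 0.240 × 1.186 × 0.734 = 0.2089
  σ(X1,X3) = 0.177 × 1.186 × 1.229 = 0.2580
  σ(X1,X4) = 0.244 × 1.186 × 0.960 = 0.2778
  σ(X2,X3) = 0.098 × 0.734 × 1.229 = 0.0884
  σ(X2,X4) = 0.156 × 0.734 × 0.960 = 0.1099
  σ(X3,X4) = 0.050 × 1.229 × 0.960 = 0.0590
σ²_T = Σσ²ᵢ + 2·Σσ_ij = 4.3774 + 2 × 1.0020 = 6.3814
α = (4/3)·(1 − 4.3774/6.3814) = 0.419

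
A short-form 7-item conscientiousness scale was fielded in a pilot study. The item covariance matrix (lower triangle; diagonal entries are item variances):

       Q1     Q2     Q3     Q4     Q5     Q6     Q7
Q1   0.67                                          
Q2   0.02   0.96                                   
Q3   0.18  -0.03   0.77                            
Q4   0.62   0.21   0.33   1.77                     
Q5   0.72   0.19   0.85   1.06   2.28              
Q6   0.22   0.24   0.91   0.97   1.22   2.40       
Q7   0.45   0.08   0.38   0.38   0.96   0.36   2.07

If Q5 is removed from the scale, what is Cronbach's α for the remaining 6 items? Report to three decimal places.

Cronbach's α = 0.662

Remaining items: Q1, Q2, Q3, Q4, Q6, Q7 (k = 6).
sum of item variances = 0.67 + 0.96 + 0.77 + 1.77 + 2.40 + 2.07 = 8.64
Var(T) = 8.64 + 2 × 5.32 = 19.28
α (item deleted) = (6/5)·(1 − 8.64/19.28) = 0.662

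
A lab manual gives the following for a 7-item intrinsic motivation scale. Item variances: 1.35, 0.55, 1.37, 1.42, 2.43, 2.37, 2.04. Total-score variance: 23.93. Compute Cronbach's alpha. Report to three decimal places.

sum of item variances = 1.35 + 0.55 + 1.37 + 1.42 + 2.43 + 2.37 + 2.04 = 11.53
α = (k/(k−1))·(1 − sum of item variances/total variance) = (7/6)·(1 − 11.53/23.93) = 0.605

Cronbach's alpha = 0.605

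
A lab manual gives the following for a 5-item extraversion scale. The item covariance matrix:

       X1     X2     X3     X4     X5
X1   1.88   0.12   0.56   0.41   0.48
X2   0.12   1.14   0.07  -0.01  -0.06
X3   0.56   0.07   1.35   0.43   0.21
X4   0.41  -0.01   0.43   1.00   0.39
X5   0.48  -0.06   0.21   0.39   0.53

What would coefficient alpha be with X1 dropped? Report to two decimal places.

coefficient alpha = 0.45

Remaining items: X2, X3, X4, X5 (k = 4).
sum of item variances = 1.14 + 1.35 + 1.00 + 0.53 = 4.02
σ²_T = 4.02 + 2 × 1.03 = 6.08
α (item deleted) = (4/3)·(1 − 4.02/6.08) = 0.45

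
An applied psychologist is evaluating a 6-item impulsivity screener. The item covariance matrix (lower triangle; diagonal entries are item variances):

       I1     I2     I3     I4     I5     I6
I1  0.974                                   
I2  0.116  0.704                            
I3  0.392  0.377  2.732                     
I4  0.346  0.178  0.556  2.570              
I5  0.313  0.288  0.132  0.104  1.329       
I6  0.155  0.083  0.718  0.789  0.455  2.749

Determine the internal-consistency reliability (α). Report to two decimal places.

Σσ²ᵢ = 0.974 + 0.704 + 2.732 + 2.570 + 1.329 + 2.749 = 11.058
Sum of the distinct covariances = 5.002
σ²_T = 11.058 + 2 × 5.002 = 21.062
α = (k/(k−1))·(1 − Σσ²ᵢ/σ²_T) = (6/5)·(1 − 11.058/21.062) = 0.57

α = 0.57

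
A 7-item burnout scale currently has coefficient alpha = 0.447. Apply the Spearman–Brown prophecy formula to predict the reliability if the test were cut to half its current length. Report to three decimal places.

Length factor m = 1/2
α' = m·α / (1 − (1−m)·α)
   = 1/2 × 0.447 / (1 − (1 − 1/2) × 0.447)
   = 0.2235 / 0.7765 = 0.288

predicted reliability = 0.288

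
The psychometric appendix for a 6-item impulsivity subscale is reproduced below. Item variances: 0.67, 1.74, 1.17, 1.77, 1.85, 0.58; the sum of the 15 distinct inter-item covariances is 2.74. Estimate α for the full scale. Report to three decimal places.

α = 0.496

sum of item variances = 0.67 + 1.74 + 1.17 + 1.77 + 1.85 + 0.58 = 7.78
Sum of distinct covariances = 2.74
σ²_total = sum of item variances + 2·Σcov = 7.78 + 2 × 2.74 = 13.26
α = (6/5)·(1 − 7.78/13.26) = 0.496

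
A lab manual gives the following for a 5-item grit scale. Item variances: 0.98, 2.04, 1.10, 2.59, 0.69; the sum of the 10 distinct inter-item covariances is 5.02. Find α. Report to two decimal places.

sum of item variances = 0.98 + 2.04 + 1.10 + 2.59 + 0.69 = 7.40
Sum of distinct covariances = 5.02
total variance = sum of item variances + 2·Σcov = 7.40 + 2 × 5.02 = 17.44
α = (5/4)·(1 − 7.40/17.44) = 0.72

α = 0.72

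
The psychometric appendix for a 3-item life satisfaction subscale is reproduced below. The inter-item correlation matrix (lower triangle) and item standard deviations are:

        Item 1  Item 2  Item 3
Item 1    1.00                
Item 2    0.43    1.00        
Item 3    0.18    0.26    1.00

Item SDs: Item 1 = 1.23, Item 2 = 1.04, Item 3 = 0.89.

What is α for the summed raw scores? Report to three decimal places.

Σσ²ᵢ = 1.23² + 1.04² + 0.89² = 3.3866
Covariances σ_ij = r_ij · s_i · s_j:
  σ(Item 1,Item 2) = 0.43 × 1.23 × 1.04 = 0.5501
  σ(Item 1,Item 3) = 0.18 × 1.23 × 0.89 = 0.1970
  σ(Item 2,Item 3) = 0.26 × 1.04 × 0.89 = 0.2407
σ²_T = Σσ²ᵢ + 2·Σσ_ij = 3.3866 + 2 × 0.9878 = 5.3622
α = (3/2)·(1 − 3.3866/5.3622) = 0.553

α = 0.553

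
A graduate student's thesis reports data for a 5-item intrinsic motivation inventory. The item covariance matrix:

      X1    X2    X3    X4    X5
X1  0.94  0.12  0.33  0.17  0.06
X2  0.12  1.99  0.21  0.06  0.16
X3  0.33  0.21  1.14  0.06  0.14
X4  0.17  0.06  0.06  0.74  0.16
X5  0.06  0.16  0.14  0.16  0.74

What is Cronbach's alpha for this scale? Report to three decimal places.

Cronbach's alpha = 0.433

ΣVar(i) = 0.94 + 1.99 + 1.14 + 0.74 + 0.74 = 5.55
Σ_{i<j} σ_ij = 1.47
σ²_T = 5.55 + 2 × 1.47 = 8.49
α = (k/(k−1))·(1 − ΣVar(i)/σ²_T) = (5/4)·(1 − 5.55/8.49) = 0.433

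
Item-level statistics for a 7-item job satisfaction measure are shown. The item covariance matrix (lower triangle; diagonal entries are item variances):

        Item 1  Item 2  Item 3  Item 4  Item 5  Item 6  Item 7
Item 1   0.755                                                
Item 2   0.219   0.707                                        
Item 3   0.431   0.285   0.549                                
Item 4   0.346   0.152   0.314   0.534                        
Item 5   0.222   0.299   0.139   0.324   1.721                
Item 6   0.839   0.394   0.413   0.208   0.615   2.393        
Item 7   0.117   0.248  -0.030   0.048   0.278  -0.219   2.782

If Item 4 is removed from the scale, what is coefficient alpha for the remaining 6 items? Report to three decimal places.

α = 0.586

Remaining items: Item 1, Item 2, Item 3, Item 5, Item 6, Item 7 (k = 6).
Σσ²ᵢ = 0.755 + 0.707 + 0.549 + 1.721 + 2.393 + 2.782 = 8.907
total variance = 8.907 + 2 × 4.250 = 17.407
α (item deleted) = (6/5)·(1 − 8.907/17.407) = 0.586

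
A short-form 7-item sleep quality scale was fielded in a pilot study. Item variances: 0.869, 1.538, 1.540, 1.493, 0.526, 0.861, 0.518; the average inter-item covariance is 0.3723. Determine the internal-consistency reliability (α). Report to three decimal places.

Σσᵢ² = 0.869 + 1.538 + 1.540 + 1.493 + 0.526 + 0.861 + 0.518 = 7.345
Sum of the 21 distinct covariances = 21 × 0.3723 = 7.8183
Var(T) = Σσᵢ² + 2·Σcov = 7.345 + 2 × 7.8183 = 22.9816
α = (7/6)·(1 − 7.345/22.9816) = 0.794

α = 0.794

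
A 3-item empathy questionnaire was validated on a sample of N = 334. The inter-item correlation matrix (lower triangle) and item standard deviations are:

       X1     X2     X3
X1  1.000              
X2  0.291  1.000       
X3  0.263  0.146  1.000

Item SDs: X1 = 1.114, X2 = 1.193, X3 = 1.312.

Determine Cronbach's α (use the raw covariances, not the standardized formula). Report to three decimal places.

Σσ²ᵢ = 1.114² + 1.193² + 1.312² = 4.3856
Covariances σ_ij = r_ij · s_i · s_j:
  σ(X1,X2) = 0.291 × 1.114 × 1.193 = 0.3867
  σ(X1,X3) = 0.263 × 1.114 × 1.312 = 0.3844
  σ(X2,X3) = 0.146 × 1.193 × 1.312 = 0.2285
σ²_T = Σσ²ᵢ + 2·Σσ_ij = 4.3856 + 2 × 0.9996 = 6.3848
α = (3/2)·(1 − 4.3856/6.3848) = 0.470

Cronbach's α = 0.470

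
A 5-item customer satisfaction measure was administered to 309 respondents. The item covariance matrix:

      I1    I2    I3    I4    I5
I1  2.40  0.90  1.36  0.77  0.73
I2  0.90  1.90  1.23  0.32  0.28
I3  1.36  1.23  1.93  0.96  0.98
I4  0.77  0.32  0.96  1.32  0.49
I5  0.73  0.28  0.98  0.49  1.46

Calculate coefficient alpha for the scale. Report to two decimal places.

sum of item variances = 2.40 + 1.90 + 1.93 + 1.32 + 1.46 = 9.01
Sum of the distinct covariances = 8.02
σ²_total = 9.01 + 2 × 8.02 = 25.05
α = (k/(k−1))·(1 − sum of item variances/σ²_total) = (5/4)·(1 − 9.01/25.05) = 0.80

α = 0.80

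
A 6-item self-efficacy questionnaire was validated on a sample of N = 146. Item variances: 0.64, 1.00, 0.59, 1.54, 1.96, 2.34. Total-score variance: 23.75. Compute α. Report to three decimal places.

α = 0.792

ΣVar(i) = 0.64 + 1.00 + 0.59 + 1.54 + 1.96 + 2.34 = 8.07
α = (k/(k−1))·(1 − ΣVar(i)/Var(T)) = (6/5)·(1 − 8.07/23.75) = 0.792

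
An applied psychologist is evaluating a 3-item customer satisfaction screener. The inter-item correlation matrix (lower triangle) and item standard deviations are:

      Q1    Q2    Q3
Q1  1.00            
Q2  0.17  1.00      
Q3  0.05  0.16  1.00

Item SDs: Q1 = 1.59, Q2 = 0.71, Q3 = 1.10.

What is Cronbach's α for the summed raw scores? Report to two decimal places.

Σσ²ᵢ = 1.59² + 0.71² + 1.10² = 4.2422
Covariances σ_ij = r_ij · s_i · s_j:
  σ(Q1,Q2) = 0.17 × 1.59 × 0.71 = 0.1919
  σ(Q1,Q3) = 0.05 × 1.59 × 1.10 = 0.0875
  σ(Q2,Q3) = 0.16 × 0.71 × 1.10 = 0.1250
σ²_T = Σσ²ᵢ + 2·Σσ_ij = 4.2422 + 2 × 0.4044 = 5.0510
α = (3/2)·(1 − 4.2422/5.0510) = 0.24

Cronbach's α = 0.24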